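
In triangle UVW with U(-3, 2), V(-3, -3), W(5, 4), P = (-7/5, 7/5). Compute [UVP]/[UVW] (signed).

1/5

[UVW] = ½·((-3)·(-3−4) + (-3)·(4−2) + 5·(2−(-3))) = ½·(21 − 6 + 25) = 20.
[UVP] = ½·((-3)·(-3−(7/5)) + (-3)·(7/5−2) + (-7/5)·(2−(-3))) = ½·(66/5 + 9/5 − 7) = 4, so the ratio is 4/20 = 1/5.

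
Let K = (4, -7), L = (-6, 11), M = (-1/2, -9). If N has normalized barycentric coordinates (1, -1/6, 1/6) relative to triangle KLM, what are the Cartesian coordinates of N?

(59/12, -31/3)

N = 1·K + (-1/6)·L + (1/6)·M.
x-coordinate: 1·4 + (-1/6)·(-6) + (1/6)·(-1/2) = 59/12.
y-coordinate: 1·(-7) + (-1/6)·11 + (1/6)·(-9) = -31/3.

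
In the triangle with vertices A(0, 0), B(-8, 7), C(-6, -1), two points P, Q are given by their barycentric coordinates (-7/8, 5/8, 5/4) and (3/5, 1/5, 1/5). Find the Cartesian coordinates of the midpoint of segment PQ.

(-153/20, 173/80)

Barycentric coordinates of the midpoint are the average: (-11/80, 33/80, 29/40).
Converting: (-11/80)·A + (33/80)·B + (29/40)·C = (-153/20, 173/80).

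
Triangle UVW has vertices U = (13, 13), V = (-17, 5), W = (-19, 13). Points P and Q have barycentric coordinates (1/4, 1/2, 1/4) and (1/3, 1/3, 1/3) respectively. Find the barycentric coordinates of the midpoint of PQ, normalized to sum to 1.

Since both coordinate triples sum to 1, the midpoint's barycentrics are the componentwise average.
(1/4+1/3)/2 = 7/24; similarly 5/12 and 7/24.

(7/24, 5/12, 7/24)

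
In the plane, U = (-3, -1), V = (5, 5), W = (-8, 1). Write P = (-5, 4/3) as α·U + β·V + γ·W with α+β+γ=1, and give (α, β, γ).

(1/6, 1/6, 2/3)

Signed area of the reference triangle: [UVW] = ½·((-3)·(5−1) + 5·(1−(-1)) + (-8)·(-1−5)) = ½·(-12 + 10 + 48) = 23.
[PVW] = ½·((-5)·(5−1) + 5·(1−(4/3)) + (-8)·(4/3−5)) = ½·(-20 − 5/3 + 88/3) = 23/6, so the U-coordinate is (23/6)/23 = 1/6.
[UPW] = ½·((-3)·(4/3−1) + (-5)·(1−(-1)) + (-8)·(-1−(4/3))) = ½·(-1 − 10 + 56/3) = 23/6, so the V-coordinate is 1/6.
[UVP] = ½·((-3)·(5−(4/3)) + 5·(4/3−(-1)) + (-5)·(-1−5)) = ½·(-11 + 35/3 + 30) = 46/3, so the W-coordinate is 2/3.
Check: 1/6 + 1/6 + 2/3 = 1.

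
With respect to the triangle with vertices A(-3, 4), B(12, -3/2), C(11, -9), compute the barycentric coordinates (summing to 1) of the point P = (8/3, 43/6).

(2/3, 1, -2/3)

Signed area of the reference triangle: [ABC] = ½·((-3)·(-3/2−(-9)) + 12·(-9−4) + 11·(4−(-3/2))) = ½·(-45/2 − 156 + 121/2) = -59.
[PBC] = ½·((8/3)·(-3/2−(-9)) + 12·(-9−(43/6)) + 11·(43/6−(-3/2))) = ½·(20 − 194 + 286/3) = -118/3, so the A-coordinate is (-118/3)/(-59) = 2/3.
[APC] = ½·((-3)·(43/6−(-9)) + (8/3)·(-9−4) + 11·(4−(43/6))) = ½·(-97/2 − 104/3 − 209/6) = -59, so the B-coordinate is 1.
[ABP] = ½·((-3)·(-3/2−(43/6)) + 12·(43/6−4) + (8/3)·(4−(-3/2))) = ½·(26 + 38 + 44/3) = 118/3, so the C-coordinate is -2/3.
Check: 2/3 + 1 − 2/3 = 1.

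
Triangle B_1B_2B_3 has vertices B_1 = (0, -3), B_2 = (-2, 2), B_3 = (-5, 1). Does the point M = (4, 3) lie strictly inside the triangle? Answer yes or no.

Barycentric coordinates of M: (3/17, 46/17, -32/17).
The three coordinates are positive, positive, negative; a point is interior exactly when all three are positive.

no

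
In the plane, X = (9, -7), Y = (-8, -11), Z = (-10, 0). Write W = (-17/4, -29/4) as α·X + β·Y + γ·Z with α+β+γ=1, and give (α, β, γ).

(1/4, 1/2, 1/4)

Signed area of the reference triangle: [XYZ] = ½·(9·(-11−0) + (-8)·(0−(-7)) + (-10)·(-7−(-11))) = ½·(-99 − 56 − 40) = -195/2.
[WYZ] = ½·((-17/4)·(-11−0) + (-8)·(0−(-29/4)) + (-10)·(-29/4−(-11))) = ½·(187/4 − 58 − 75/2) = -195/8, so the X-coordinate is (-195/8)/(-195/2) = 1/4.
[XWZ] = ½·(9·(-29/4−0) + (-17/4)·(0−(-7)) + (-10)·(-7−(-29/4))) = ½·(-261/4 − 119/4 − 5/2) = -195/4, so the Y-coordinate is 1/2.
[XYW] = ½·(9·(-11−(-29/4)) + (-8)·(-29/4−(-7)) + (-17/4)·(-7−(-11))) = ½·(-135/4 + 2 − 17) = -195/8, so the Z-coordinate is 1/4.
Check: 1/4 + 1/2 + 1/4 = 1.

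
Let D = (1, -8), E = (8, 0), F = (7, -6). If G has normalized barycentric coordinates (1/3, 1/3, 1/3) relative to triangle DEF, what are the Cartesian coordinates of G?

(16/3, -14/3)

G = (1/3)·D + (1/3)·E + (1/3)·F.
x-coordinate: (1/3)·1 + (1/3)·8 + (1/3)·7 = 16/3.
y-coordinate: (1/3)·(-8) + (1/3)·0 + (1/3)·(-6) = -14/3.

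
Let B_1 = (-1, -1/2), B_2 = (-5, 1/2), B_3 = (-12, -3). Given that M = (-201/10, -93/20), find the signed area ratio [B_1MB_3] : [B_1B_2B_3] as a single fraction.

1/10

[B_1B_2B_3] = ½·((-1)·(1/2−(-3)) + (-5)·(-3−(-1/2)) + (-12)·(-1/2−(1/2))) = ½·(-7/2 + 25/2 + 12) = 21/2.
[B_1MB_3] = ½·((-1)·(-93/20−(-3)) + (-201/10)·(-3−(-1/2)) + (-12)·(-1/2−(-93/20))) = ½·(33/20 + 201/4 − 249/5) = 21/20, so the ratio is (21/20)/(21/2) = 1/10.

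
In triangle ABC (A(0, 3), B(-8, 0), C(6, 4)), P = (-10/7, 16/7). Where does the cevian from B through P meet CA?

(6/5, 16/5)

Barycentric coordinates of P with respect to ABC: (4/7, 2/7, 1/7).
On side CA the B-coordinate is zero; dropping P's B-weight 2/7 and renormalizing the remaining 1/7 : 4/7 gives weights 1/5, 4/5 on C, A.
Q = (1/5)·(6, 4) + (4/5)·(0, 3) = (6/5, 16/5).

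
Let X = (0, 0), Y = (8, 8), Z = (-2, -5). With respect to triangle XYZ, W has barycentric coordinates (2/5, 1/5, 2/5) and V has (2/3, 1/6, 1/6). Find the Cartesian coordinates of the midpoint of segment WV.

(9/10, 1/20)

Barycentric coordinates of the midpoint are the average: (8/15, 11/60, 17/60).
Converting: (8/15)·X + (11/60)·Y + (17/60)·Z = (9/10, 1/20).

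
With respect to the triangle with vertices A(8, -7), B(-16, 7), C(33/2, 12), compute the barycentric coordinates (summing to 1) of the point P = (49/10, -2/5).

(3/5, 1/5, 1/5)

Signed area of the reference triangle: [ABC] = ½·(8·(7−12) + (-16)·(12−(-7)) + (33/2)·(-7−7)) = ½·(-40 − 304 − 231) = -575/2.
[PBC] = ½·((49/10)·(7−12) + (-16)·(12−(-2/5)) + (33/2)·(-2/5−7)) = ½·(-49/2 − 992/5 − 1221/10) = -345/2, so the A-coordinate is (-345/2)/(-575/2) = 3/5.
[APC] = ½·(8·(-2/5−12) + (49/10)·(12−(-7)) + (33/2)·(-7−(-2/5))) = ½·(-496/5 + 931/10 − 1089/10) = -115/2, so the B-coordinate is 1/5.
[ABP] = ½·(8·(7−(-2/5)) + (-16)·(-2/5−(-7)) + (49/10)·(-7−7)) = ½·(296/5 − 528/5 − 343/5) = -115/2, so the C-coordinate is 1/5.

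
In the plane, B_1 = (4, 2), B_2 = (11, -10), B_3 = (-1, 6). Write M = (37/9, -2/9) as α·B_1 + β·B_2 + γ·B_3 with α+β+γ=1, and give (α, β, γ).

(2/9, 1/3, 4/9)

Signed area of the reference triangle: [B_1B_2B_3] = ½·(4·(-10−6) + 11·(6−2) + (-1)·(2−(-10))) = ½·(-64 + 44 − 12) = -16.
[MB_2B_3] = ½·((37/9)·(-10−6) + 11·(6−(-2/9)) + (-1)·(-2/9−(-10))) = ½·(-592/9 + 616/9 − 88/9) = -32/9, so the B_1-coordinate is (-32/9)/(-16) = 2/9.
[B_1MB_3] = ½·(4·(-2/9−6) + (37/9)·(6−2) + (-1)·(2−(-2/9))) = ½·(-224/9 + 148/9 − 20/9) = -16/3, so the B_2-coordinate is 1/3.
[B_1B_2M] = ½·(4·(-10−(-2/9)) + 11·(-2/9−2) + (37/9)·(2−(-10))) = ½·(-352/9 − 220/9 + 148/3) = -64/9, so the B_3-coordinate is 4/9.
Check: 2/9 + 1/3 + 4/9 = 1.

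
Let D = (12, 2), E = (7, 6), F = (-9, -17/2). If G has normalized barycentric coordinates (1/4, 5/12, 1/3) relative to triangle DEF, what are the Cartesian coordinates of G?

G = (1/4)·D + (5/12)·E + (1/3)·F.
x-coordinate: (1/4)·12 + (5/12)·7 + (1/3)·(-9) = 35/12.
y-coordinate: (1/4)·2 + (5/12)·6 + (1/3)·(-17/2) = 1/6.

(35/12, 1/6)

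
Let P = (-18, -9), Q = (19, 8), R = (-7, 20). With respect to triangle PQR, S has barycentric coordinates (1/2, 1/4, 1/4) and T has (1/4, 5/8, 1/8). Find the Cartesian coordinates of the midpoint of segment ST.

Barycentric coordinates of the midpoint are the average: (3/8, 7/16, 3/16).
Converting: (3/8)·P + (7/16)·Q + (3/16)·R = (1/4, 31/8).

(1/4, 31/8)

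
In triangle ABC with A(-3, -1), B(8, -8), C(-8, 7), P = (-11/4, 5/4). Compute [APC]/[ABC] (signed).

[ABC] = ½·((-3)·(-8−7) + 8·(7−(-1)) + (-8)·(-1−(-8))) = ½·(45 + 64 − 56) = 53/2.
[APC] = ½·((-3)·(5/4−7) + (-11/4)·(7−(-1)) + (-8)·(-1−(5/4))) = ½·(69/4 − 22 + 18) = 53/8, so the ratio is (53/8)/(53/2) = 1/4.

1/4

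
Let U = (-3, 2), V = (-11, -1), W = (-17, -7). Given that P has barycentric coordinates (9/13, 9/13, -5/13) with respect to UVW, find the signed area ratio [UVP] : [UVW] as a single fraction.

-5/13

The signed ratio [UVP]/[UVW] equals the barycentric coordinate of P at vertex W, which is -5/13.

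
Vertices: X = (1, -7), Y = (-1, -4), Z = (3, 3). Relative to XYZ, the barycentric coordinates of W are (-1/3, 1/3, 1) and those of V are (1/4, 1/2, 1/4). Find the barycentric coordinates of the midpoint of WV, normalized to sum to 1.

Since both coordinate triples sum to 1, the midpoint's barycentrics are the componentwise average.
(-1/3+1/4)/2 = -1/24; similarly 5/12 and 5/8.

(-1/24, 5/12, 5/8)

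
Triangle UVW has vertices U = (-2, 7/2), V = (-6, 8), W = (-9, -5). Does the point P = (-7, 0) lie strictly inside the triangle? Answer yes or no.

Barycentric coordinates of P: (22/131, 36/131, 73/131).
The three coordinates are positive, positive, positive; a point is interior exactly when all three are positive.

yes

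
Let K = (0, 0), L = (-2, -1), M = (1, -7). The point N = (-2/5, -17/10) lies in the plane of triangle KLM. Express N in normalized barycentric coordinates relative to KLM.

Signed area of the reference triangle: [KLM] = ½·(0·(-1−(-7)) + (-2)·(-7−0) + 1·(0−(-1))) = ½·(0 + 14 + 1) = 15/2.
[NLM] = ½·((-2/5)·(-1−(-7)) + (-2)·(-7−(-17/10)) + 1·(-17/10−(-1))) = ½·(-12/5 + 53/5 − 7/10) = 15/4, so the K-coordinate is (15/4)/(15/2) = 1/2.
[KNM] = ½·(0·(-17/10−(-7)) + (-2/5)·(-7−0) + 1·(0−(-17/10))) = ½·(0 + 14/5 + 17/10) = 9/4, so the L-coordinate is 3/10.
[KLN] = ½·(0·(-1−(-17/10)) + (-2)·(-17/10−0) + (-2/5)·(0−(-1))) = ½·(0 + 17/5 − 2/5) = 3/2, so the M-coordinate is 1/5.
Check: 1/2 + 3/10 + 1/5 = 1.

(1/2, 3/10, 1/5)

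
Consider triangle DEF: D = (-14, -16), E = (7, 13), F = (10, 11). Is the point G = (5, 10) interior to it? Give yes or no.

yes

Barycentric coordinates of G: (13/129, 37/43, 5/129).
The three coordinates are positive, positive, positive; a point is interior exactly when all three are positive.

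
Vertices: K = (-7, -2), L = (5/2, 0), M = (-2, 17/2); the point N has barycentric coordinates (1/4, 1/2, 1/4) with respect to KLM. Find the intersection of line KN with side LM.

(1, 17/6)

Line KN meets LM where the K-coordinate vanishes; zeroing N's K-weight and renormalizing leaves L, M-weights 1/2 : 1/4 → (2/3, 1/3).
So J = (2/3)·L + (1/3)·M = (1, 17/6).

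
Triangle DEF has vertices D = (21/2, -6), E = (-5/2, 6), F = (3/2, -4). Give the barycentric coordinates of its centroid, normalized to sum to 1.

(1/3, 1/3, 1/3)

The centroid is the average of the vertices, so each weight is 1/3.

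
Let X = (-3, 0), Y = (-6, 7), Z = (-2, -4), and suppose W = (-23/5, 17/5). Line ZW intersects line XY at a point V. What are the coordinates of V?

Barycentric coordinates of W with respect to XYZ: (1/5, 3/5, 1/5).
On side XY the Z-coordinate is zero; dropping W's Z-weight 1/5 and renormalizing the remaining 1/5 : 3/5 gives weights 1/4, 3/4 on X, Y.
V = (1/4)·(-3, 0) + (3/4)·(-6, 7) = (-21/4, 21/4).

(-21/4, 21/4)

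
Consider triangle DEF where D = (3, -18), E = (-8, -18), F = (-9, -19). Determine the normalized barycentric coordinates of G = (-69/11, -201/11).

(2/11, 6/11, 3/11)

Signed area of the reference triangle: [DEF] = ½·(3·(-18−(-19)) + (-8)·(-19−(-18)) + (-9)·(-18−(-18))) = ½·(3 + 8 + 0) = 11/2.
[GEF] = ½·((-69/11)·(-18−(-19)) + (-8)·(-19−(-201/11)) + (-9)·(-201/11−(-18))) = ½·(-69/11 + 64/11 + 27/11) = 1, so the D-coordinate is 1/(11/2) = 2/11.
[DGF] = ½·(3·(-201/11−(-19)) + (-69/11)·(-19−(-18)) + (-9)·(-18−(-201/11))) = ½·(24/11 + 69/11 − 27/11) = 3, so the E-coordinate is 6/11.
[DEG] = ½·(3·(-18−(-201/11)) + (-8)·(-201/11−(-18)) + (-69/11)·(-18−(-18))) = ½·(9/11 + 24/11 + 0) = 3/2, so the F-coordinate is 3/11.
Check: 2/11 + 6/11 + 3/11 = 1.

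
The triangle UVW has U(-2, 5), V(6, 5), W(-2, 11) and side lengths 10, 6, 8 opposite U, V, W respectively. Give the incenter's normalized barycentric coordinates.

(5/12, 1/4, 1/3)

The incenter has barycentric coordinates proportional to the opposite side lengths: (10 : 6 : 8).
Normalizing by 10+6+8 = 24 gives (5/12, 1/4, 1/3).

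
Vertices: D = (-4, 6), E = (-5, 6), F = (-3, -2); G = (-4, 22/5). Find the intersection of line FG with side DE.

(-17/4, 6)

Barycentric coordinates of G with respect to DEF: (3/5, 1/5, 1/5).
On side DE the F-coordinate is zero; dropping G's F-weight 1/5 and renormalizing the remaining 3/5 : 1/5 gives weights 3/4, 1/4 on D, E.
H = (3/4)·(-4, 6) + (1/4)·(-5, 6) = (-17/4, 6).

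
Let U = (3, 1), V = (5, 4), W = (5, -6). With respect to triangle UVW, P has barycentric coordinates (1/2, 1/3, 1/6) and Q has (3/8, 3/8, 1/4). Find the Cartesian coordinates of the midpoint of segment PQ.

Barycentric coordinates of the midpoint are the average: (7/16, 17/48, 5/24).
Converting: (7/16)·U + (17/48)·V + (5/24)·W = (33/8, 29/48).

(33/8, 29/48)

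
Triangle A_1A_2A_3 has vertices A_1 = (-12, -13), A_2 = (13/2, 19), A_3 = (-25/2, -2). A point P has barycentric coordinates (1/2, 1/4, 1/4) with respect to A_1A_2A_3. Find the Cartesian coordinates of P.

(-15/2, -9/4)

P = (1/2)·A_1 + (1/4)·A_2 + (1/4)·A_3.
x-coordinate: (1/2)·(-12) + (1/4)·(13/2) + (1/4)·(-25/2) = -15/2.
y-coordinate: (1/2)·(-13) + (1/4)·19 + (1/4)·(-2) = -9/4.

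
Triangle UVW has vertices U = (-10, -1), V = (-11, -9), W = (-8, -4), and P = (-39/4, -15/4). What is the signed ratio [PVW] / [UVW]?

1/2

[UVW] = ½·((-10)·(-9−(-4)) + (-11)·(-4−(-1)) + (-8)·(-1−(-9))) = ½·(50 + 33 − 64) = 19/2.
[PVW] = ½·((-39/4)·(-9−(-4)) + (-11)·(-4−(-15/4)) + (-8)·(-15/4−(-9))) = ½·(195/4 + 11/4 − 42) = 19/4, so the ratio is (19/4)/(19/2) = 1/2.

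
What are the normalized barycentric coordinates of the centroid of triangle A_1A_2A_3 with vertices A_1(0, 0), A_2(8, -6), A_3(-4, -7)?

(1/3, 1/3, 1/3)

The centroid is the average of the vertices, so each weight is 1/3.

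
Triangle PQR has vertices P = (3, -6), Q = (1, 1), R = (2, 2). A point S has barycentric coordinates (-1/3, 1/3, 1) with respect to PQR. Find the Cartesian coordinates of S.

S = (-1/3)·P + (1/3)·Q + 1·R.
x-coordinate: (-1/3)·3 + (1/3)·1 + 1·2 = 4/3.
y-coordinate: (-1/3)·(-6) + (1/3)·1 + 1·2 = 13/3.

(4/3, 13/3)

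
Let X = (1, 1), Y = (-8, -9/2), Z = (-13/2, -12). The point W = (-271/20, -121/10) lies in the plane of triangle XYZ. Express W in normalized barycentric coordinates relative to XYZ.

(-7/10, 6/5, 1/2)

Signed area of the reference triangle: [XYZ] = ½·(1·(-9/2−(-12)) + (-8)·(-12−1) + (-13/2)·(1−(-9/2))) = ½·(15/2 + 104 − 143/4) = 303/8.
[WYZ] = ½·((-271/20)·(-9/2−(-12)) + (-8)·(-12−(-121/10)) + (-13/2)·(-121/10−(-9/2))) = ½·(-813/8 − 4/5 + 247/5) = -2121/80, so the X-coordinate is (-2121/80)/(303/8) = -7/10.
[XWZ] = ½·(1·(-121/10−(-12)) + (-271/20)·(-12−1) + (-13/2)·(1−(-121/10))) = ½·(-1/10 + 3523/20 − 1703/20) = 909/20, so the Y-coordinate is 6/5.
[XYW] = ½·(1·(-9/2−(-121/10)) + (-8)·(-121/10−1) + (-271/20)·(1−(-9/2))) = ½·(38/5 + 524/5 − 2981/40) = 303/16, so the Z-coordinate is 1/2.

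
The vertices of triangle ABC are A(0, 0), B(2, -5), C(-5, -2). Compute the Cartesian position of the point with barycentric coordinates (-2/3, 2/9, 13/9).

(-61/9, -4)

P = (-2/3)·A + (2/9)·B + (13/9)·C.
x-coordinate: (-2/3)·0 + (2/9)·2 + (13/9)·(-5) = -61/9.
y-coordinate: (-2/3)·0 + (2/9)·(-5) + (13/9)·(-2) = -4.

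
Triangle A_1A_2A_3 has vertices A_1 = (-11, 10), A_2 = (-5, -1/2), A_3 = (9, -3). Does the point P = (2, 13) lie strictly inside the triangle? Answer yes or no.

no

Barycentric coordinates of P: (413/264, -229/132, 103/88).
The three coordinates are positive, negative, positive; a point is interior exactly when all three are positive.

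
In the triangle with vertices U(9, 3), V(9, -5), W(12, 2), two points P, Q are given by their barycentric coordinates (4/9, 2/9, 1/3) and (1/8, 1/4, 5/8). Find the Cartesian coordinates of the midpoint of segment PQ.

(167/16, 91/144)

Barycentric coordinates of the midpoint are the average: (41/144, 17/72, 23/48).
Converting: (41/144)·U + (17/72)·V + (23/48)·W = (167/16, 91/144).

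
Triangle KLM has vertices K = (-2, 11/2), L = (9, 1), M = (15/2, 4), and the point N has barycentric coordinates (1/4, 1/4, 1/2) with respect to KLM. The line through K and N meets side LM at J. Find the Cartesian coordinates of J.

(8, 3)

Line KN meets LM where the K-coordinate vanishes; zeroing N's K-weight and renormalizing leaves L, M-weights 1/4 : 1/2 → (1/3, 2/3).
So J = (1/3)·L + (2/3)·M = (8, 3).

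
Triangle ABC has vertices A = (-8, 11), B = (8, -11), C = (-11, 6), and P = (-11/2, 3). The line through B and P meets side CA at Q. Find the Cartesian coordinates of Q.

Barycentric coordinates of P with respect to ABC: (1/4, 1/4, 1/2).
On side CA the B-coordinate is zero; dropping P's B-weight 1/4 and renormalizing the remaining 1/2 : 1/4 gives weights 2/3, 1/3 on C, A.
Q = (2/3)·(-11, 6) + (1/3)·(-8, 11) = (-10, 23/3).

(-10, 23/3)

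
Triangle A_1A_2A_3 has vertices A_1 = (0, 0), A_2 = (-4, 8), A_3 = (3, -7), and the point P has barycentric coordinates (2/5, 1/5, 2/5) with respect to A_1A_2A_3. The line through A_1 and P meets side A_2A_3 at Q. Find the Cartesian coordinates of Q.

Line A_1P meets A_2A_3 where the A_1-coordinate vanishes; zeroing P's A_1-weight and renormalizing leaves A_2, A_3-weights 1/5 : 2/5 → (1/3, 2/3).
So Q = (1/3)·A_2 + (2/3)·A_3 = (2/3, -2).

(2/3, -2)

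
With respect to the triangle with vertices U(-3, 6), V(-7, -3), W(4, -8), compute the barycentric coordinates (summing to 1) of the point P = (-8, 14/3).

(2/3, 2/3, -1/3)

Signed area of the reference triangle: [UVW] = ½·((-3)·(-3−(-8)) + (-7)·(-8−6) + 4·(6−(-3))) = ½·(-15 + 98 + 36) = 119/2.
[PVW] = ½·((-8)·(-3−(-8)) + (-7)·(-8−(14/3)) + 4·(14/3−(-3))) = ½·(-40 + 266/3 + 92/3) = 119/3, so the U-coordinate is (119/3)/(119/2) = 2/3.
[UPW] = ½·((-3)·(14/3−(-8)) + (-8)·(-8−6) + 4·(6−(14/3))) = ½·(-38 + 112 + 16/3) = 119/3, so the V-coordinate is 2/3.
[UVP] = ½·((-3)·(-3−(14/3)) + (-7)·(14/3−6) + (-8)·(6−(-3))) = ½·(23 + 28/3 − 72) = -119/6, so the W-coordinate is -1/3.
Check: 2/3 + 2/3 − 1/3 = 1.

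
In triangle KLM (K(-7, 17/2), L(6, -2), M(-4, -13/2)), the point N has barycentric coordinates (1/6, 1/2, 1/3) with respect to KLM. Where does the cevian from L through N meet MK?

(-5, -3/2)

Line LN meets MK where the L-coordinate vanishes; zeroing N's L-weight and renormalizing leaves M, K-weights 1/3 : 1/6 → (2/3, 1/3).
So J = (2/3)·M + (1/3)·K = (-5, -3/2).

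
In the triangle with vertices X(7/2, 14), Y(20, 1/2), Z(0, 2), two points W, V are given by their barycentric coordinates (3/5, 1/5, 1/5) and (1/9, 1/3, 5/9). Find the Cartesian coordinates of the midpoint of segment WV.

(296/45, 88/15)

Barycentric coordinates of the midpoint are the average: (16/45, 4/15, 17/45).
Converting: (16/45)·X + (4/15)·Y + (17/45)·Z = (296/45, 88/15).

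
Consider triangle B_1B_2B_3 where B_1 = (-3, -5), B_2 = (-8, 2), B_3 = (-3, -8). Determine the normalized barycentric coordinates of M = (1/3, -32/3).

Signed area of the reference triangle: [B_1B_2B_3] = ½·((-3)·(2−(-8)) + (-8)·(-8−(-5)) + (-3)·(-5−2)) = ½·(-30 + 24 + 21) = 15/2.
[MB_2B_3] = ½·((1/3)·(2−(-8)) + (-8)·(-8−(-32/3)) + (-3)·(-32/3−2)) = ½·(10/3 − 64/3 + 38) = 10, so the B_1-coordinate is 10/(15/2) = 4/3.
[B_1MB_3] = ½·((-3)·(-32/3−(-8)) + (1/3)·(-8−(-5)) + (-3)·(-5−(-32/3))) = ½·(8 − 1 − 17) = -5, so the B_2-coordinate is -2/3.
[B_1B_2M] = ½·((-3)·(2−(-32/3)) + (-8)·(-32/3−(-5)) + (1/3)·(-5−2)) = ½·(-38 + 136/3 − 7/3) = 5/2, so the B_3-coordinate is 1/3.

(4/3, -2/3, 1/3)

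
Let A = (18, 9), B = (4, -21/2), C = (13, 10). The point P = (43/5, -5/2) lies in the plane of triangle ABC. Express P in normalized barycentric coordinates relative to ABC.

(1/5, 3/5, 1/5)

Signed area of the reference triangle: [ABC] = ½·(18·(-21/2−10) + 4·(10−9) + 13·(9−(-21/2))) = ½·(-369 + 4 + 507/2) = -223/4.
[PBC] = ½·((43/5)·(-21/2−10) + 4·(10−(-5/2)) + 13·(-5/2−(-21/2))) = ½·(-1763/10 + 50 + 104) = -223/20, so the A-coordinate is (-223/20)/(-223/4) = 1/5.
[APC] = ½·(18·(-5/2−10) + (43/5)·(10−9) + 13·(9−(-5/2))) = ½·(-225 + 43/5 + 299/2) = -669/20, so the B-coordinate is 3/5.
[ABP] = ½·(18·(-21/2−(-5/2)) + 4·(-5/2−9) + (43/5)·(9−(-21/2))) = ½·(-144 − 46 + 1677/10) = -223/20, so the C-coordinate is 1/5.
Check: 1/5 + 3/5 + 1/5 = 1.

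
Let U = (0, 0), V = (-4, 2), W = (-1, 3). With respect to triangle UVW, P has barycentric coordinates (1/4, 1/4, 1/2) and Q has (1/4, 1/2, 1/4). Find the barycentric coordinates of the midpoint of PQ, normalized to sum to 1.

Since both coordinate triples sum to 1, the midpoint's barycentrics are the componentwise average.
(1/4+1/4)/2 = 1/4; similarly 3/8 and 3/8.

(1/4, 3/8, 3/8)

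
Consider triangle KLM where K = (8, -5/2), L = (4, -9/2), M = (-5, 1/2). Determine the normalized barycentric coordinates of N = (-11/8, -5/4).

(1/16, 5/16, 5/8)

Signed area of the reference triangle: [KLM] = ½·(8·(-9/2−(1/2)) + 4·(1/2−(-5/2)) + (-5)·(-5/2−(-9/2))) = ½·(-40 + 12 − 10) = -19.
[NLM] = ½·((-11/8)·(-9/2−(1/2)) + 4·(1/2−(-5/4)) + (-5)·(-5/4−(-9/2))) = ½·(55/8 + 7 − 65/4) = -19/16, so the K-coordinate is (-19/16)/(-19) = 1/16.
[KNM] = ½·(8·(-5/4−(1/2)) + (-11/8)·(1/2−(-5/2)) + (-5)·(-5/2−(-5/4))) = ½·(-14 − 33/8 + 25/4) = -95/16, so the L-coordinate is 5/16.
[KLN] = ½·(8·(-9/2−(-5/4)) + 4·(-5/4−(-5/2)) + (-11/8)·(-5/2−(-9/2))) = ½·(-26 + 5 − 11/4) = -95/8, so the M-coordinate is 5/8.
Check: 1/16 + 5/16 + 5/8 = 1.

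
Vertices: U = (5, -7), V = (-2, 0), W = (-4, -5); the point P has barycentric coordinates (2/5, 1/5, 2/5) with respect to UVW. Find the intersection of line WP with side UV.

Line WP meets UV where the W-coordinate vanishes; zeroing P's W-weight and renormalizing leaves U, V-weights 2/5 : 1/5 → (2/3, 1/3).
So Q = (2/3)·U + (1/3)·V = (8/3, -14/3).

(8/3, -14/3)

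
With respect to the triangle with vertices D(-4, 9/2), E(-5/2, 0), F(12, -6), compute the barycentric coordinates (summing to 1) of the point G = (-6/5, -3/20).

(1/10, 4/5, 1/10)

Signed area of the reference triangle: [DEF] = ½·((-4)·(0−(-6)) + (-5/2)·(-6−(9/2)) + 12·(9/2−0)) = ½·(-24 + 105/4 + 54) = 225/8.
[GEF] = ½·((-6/5)·(0−(-6)) + (-5/2)·(-6−(-3/20)) + 12·(-3/20−0)) = ½·(-36/5 + 117/8 − 9/5) = 45/16, so the D-coordinate is (45/16)/(225/8) = 1/10.
[DGF] = ½·((-4)·(-3/20−(-6)) + (-6/5)·(-6−(9/2)) + 12·(9/2−(-3/20))) = ½·(-117/5 + 63/5 + 279/5) = 45/2, so the E-coordinate is 4/5.
[DEG] = ½·((-4)·(0−(-3/20)) + (-5/2)·(-3/20−(9/2)) + (-6/5)·(9/2−0)) = ½·(-3/5 + 93/8 − 27/5) = 45/16, so the F-coordinate is 1/10.
Check: 1/10 + 4/5 + 1/10 = 1.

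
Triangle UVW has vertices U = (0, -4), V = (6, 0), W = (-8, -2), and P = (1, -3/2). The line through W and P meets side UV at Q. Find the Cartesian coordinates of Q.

Barycentric coordinates of P with respect to UVW: (1/4, 1/2, 1/4).
On side UV the W-coordinate is zero; dropping P's W-weight 1/4 and renormalizing the remaining 1/4 : 1/2 gives weights 1/3, 2/3 on U, V.
Q = (1/3)·(0, -4) + (2/3)·(6, 0) = (4, -4/3).

(4, -4/3)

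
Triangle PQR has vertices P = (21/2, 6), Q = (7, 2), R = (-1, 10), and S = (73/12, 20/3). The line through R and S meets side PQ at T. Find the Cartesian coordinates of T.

Barycentric coordinates of S with respect to PQR: (1/2, 1/6, 1/3).
On side PQ the R-coordinate is zero; dropping S's R-weight 1/3 and renormalizing the remaining 1/2 : 1/6 gives weights 3/4, 1/4 on P, Q.
T = (3/4)·(21/2, 6) + (1/4)·(7, 2) = (77/8, 5).

(77/8, 5)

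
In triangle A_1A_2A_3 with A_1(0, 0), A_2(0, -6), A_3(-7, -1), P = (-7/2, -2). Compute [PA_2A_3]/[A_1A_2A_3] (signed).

1/4

[A_1A_2A_3] = ½·(0·(-6−(-1)) + 0·(-1−0) + (-7)·(0−(-6))) = ½·(0 + 0 − 42) = -21.
[PA_2A_3] = ½·((-7/2)·(-6−(-1)) + 0·(-1−(-2)) + (-7)·(-2−(-6))) = ½·(35/2 + 0 − 28) = -21/4, so the ratio is (-21/4)/(-21) = 1/4.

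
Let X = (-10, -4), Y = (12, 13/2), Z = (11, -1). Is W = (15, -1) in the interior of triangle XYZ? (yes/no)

Barycentric coordinates of W: (-20/103, -8/103, 131/103).
The three coordinates are negative, negative, positive; a point is interior exactly when all three are positive.

no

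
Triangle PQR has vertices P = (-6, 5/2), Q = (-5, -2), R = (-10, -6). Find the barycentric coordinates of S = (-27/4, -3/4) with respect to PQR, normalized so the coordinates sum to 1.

Signed area of the reference triangle: [PQR] = ½·((-6)·(-2−(-6)) + (-5)·(-6−(5/2)) + (-10)·(5/2−(-2))) = ½·(-24 + 85/2 − 45) = -53/4.
[SQR] = ½·((-27/4)·(-2−(-6)) + (-5)·(-6−(-3/4)) + (-10)·(-3/4−(-2))) = ½·(-27 + 105/4 − 25/2) = -53/8, so the P-coordinate is (-53/8)/(-53/4) = 1/2.
[PSR] = ½·((-6)·(-3/4−(-6)) + (-27/4)·(-6−(5/2)) + (-10)·(5/2−(-3/4))) = ½·(-63/2 + 459/8 − 65/2) = -53/16, so the Q-coordinate is 1/4.
[PQS] = ½·((-6)·(-2−(-3/4)) + (-5)·(-3/4−(5/2)) + (-27/4)·(5/2−(-2))) = ½·(15/2 + 65/4 − 243/8) = -53/16, so the R-coordinate is 1/4.
Check: 1/2 + 1/4 + 1/4 = 1.

(1/2, 1/4, 1/4)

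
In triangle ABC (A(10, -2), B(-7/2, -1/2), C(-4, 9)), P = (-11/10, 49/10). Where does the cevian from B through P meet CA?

(-1/2, 25/4)

Barycentric coordinates of P with respect to ABC: (1/5, 1/5, 3/5).
On side CA the B-coordinate is zero; dropping P's B-weight 1/5 and renormalizing the remaining 3/5 : 1/5 gives weights 3/4, 1/4 on C, A.
Q = (3/4)·(-4, 9) + (1/4)·(10, -2) = (-1/2, 25/4).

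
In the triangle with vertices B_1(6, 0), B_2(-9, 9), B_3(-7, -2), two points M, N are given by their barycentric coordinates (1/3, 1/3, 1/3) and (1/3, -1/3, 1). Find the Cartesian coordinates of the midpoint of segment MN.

Barycentric coordinates of the midpoint are the average: (1/3, 0, 2/3).
Converting: (1/3)·B_1 + 0·B_2 + (2/3)·B_3 = (-8/3, -4/3).

(-8/3, -4/3)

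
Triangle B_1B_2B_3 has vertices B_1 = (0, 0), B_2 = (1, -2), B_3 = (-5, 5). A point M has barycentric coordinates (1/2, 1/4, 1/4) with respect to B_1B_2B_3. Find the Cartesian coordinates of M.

M = (1/2)·B_1 + (1/4)·B_2 + (1/4)·B_3.
x-coordinate: (1/2)·0 + (1/4)·1 + (1/4)·(-5) = -1.
y-coordinate: (1/2)·0 + (1/4)·(-2) + (1/4)·5 = 3/4.

(-1, 3/4)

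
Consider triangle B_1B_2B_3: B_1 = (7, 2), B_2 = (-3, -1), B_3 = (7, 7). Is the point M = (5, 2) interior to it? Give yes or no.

yes

Barycentric coordinates of M: (17/25, 1/5, 3/25).
The three coordinates are positive, positive, positive; a point is interior exactly when all three are positive.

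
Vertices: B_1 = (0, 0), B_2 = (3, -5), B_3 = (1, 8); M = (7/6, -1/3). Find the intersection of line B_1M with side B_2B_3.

Barycentric coordinates of M with respect to B_1B_2B_3: (1/2, 1/3, 1/6).
On side B_2B_3 the B_1-coordinate is zero; dropping M's B_1-weight 1/2 and renormalizing the remaining 1/3 : 1/6 gives weights 2/3, 1/3 on B_2, B_3.
N = (2/3)·(3, -5) + (1/3)·(1, 8) = (7/3, -2/3).

(7/3, -2/3)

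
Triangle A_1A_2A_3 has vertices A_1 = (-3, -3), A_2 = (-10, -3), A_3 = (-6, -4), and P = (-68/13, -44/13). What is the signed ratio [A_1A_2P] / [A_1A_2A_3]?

5/13

[A_1A_2A_3] = ½·((-3)·(-3−(-4)) + (-10)·(-4−(-3)) + (-6)·(-3−(-3))) = ½·(-3 + 10 + 0) = 7/2.
[A_1A_2P] = ½·((-3)·(-3−(-44/13)) + (-10)·(-44/13−(-3)) + (-68/13)·(-3−(-3))) = ½·(-15/13 + 50/13 + 0) = 35/26, so the ratio is (35/26)/(7/2) = 5/13.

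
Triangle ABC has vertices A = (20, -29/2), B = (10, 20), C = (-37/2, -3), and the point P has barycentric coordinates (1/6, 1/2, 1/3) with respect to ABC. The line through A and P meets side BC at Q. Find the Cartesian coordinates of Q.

(-7/5, 54/5)

Line AP meets BC where the A-coordinate vanishes; zeroing P's A-weight and renormalizing leaves B, C-weights 1/2 : 1/3 → (3/5, 2/5).
So Q = (3/5)·B + (2/5)·C = (-7/5, 54/5).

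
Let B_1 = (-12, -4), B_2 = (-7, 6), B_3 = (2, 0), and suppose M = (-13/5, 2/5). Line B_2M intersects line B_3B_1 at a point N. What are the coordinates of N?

Barycentric coordinates of M with respect to B_1B_2B_3: (1/5, 1/5, 3/5).
On side B_3B_1 the B_2-coordinate is zero; dropping M's B_2-weight 1/5 and renormalizing the remaining 3/5 : 1/5 gives weights 3/4, 1/4 on B_3, B_1.
N = (3/4)·(2, 0) + (1/4)·(-12, -4) = (-3/2, -1).

(-3/2, -1)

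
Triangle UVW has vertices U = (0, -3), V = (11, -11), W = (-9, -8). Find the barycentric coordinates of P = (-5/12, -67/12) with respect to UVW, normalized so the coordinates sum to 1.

(7/12, 1/6, 1/4)

Signed area of the reference triangle: [UVW] = ½·(0·(-11−(-8)) + 11·(-8−(-3)) + (-9)·(-3−(-11))) = ½·(0 − 55 − 72) = -127/2.
[PVW] = ½·((-5/12)·(-11−(-8)) + 11·(-8−(-67/12)) + (-9)·(-67/12−(-11))) = ½·(5/4 − 319/12 − 195/4) = -889/24, so the U-coordinate is (-889/24)/(-127/2) = 7/12.
[UPW] = ½·(0·(-67/12−(-8)) + (-5/12)·(-8−(-3)) + (-9)·(-3−(-67/12))) = ½·(0 + 25/12 − 93/4) = -127/12, so the V-coordinate is 1/6.
[UVP] = ½·(0·(-11−(-67/12)) + 11·(-67/12−(-3)) + (-5/12)·(-3−(-11))) = ½·(0 − 341/12 − 10/3) = -127/8, so the W-coordinate is 1/4.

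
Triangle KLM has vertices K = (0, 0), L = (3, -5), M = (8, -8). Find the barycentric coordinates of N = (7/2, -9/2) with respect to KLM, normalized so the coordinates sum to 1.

(1/4, 1/2, 1/4)

Signed area of the reference triangle: [KLM] = ½·(0·(-5−(-8)) + 3·(-8−0) + 8·(0−(-5))) = ½·(0 − 24 + 40) = 8.
[NLM] = ½·((7/2)·(-5−(-8)) + 3·(-8−(-9/2)) + 8·(-9/2−(-5))) = ½·(21/2 − 21/2 + 4) = 2, so the K-coordinate is 2/8 = 1/4.
[KNM] = ½·(0·(-9/2−(-8)) + (7/2)·(-8−0) + 8·(0−(-9/2))) = ½·(0 − 28 + 36) = 4, so the L-coordinate is 1/2.
[KLN] = ½·(0·(-5−(-9/2)) + 3·(-9/2−0) + (7/2)·(0−(-5))) = ½·(0 − 27/2 + 35/2) = 2, so the M-coordinate is 1/4.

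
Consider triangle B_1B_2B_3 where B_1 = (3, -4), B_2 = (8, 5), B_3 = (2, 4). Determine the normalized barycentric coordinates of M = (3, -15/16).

Signed area of the reference triangle: [B_1B_2B_3] = ½·(3·(5−4) + 8·(4−(-4)) + 2·(-4−5)) = ½·(3 + 64 − 18) = 49/2.
[MB_2B_3] = ½·(3·(5−4) + 8·(4−(-15/16)) + 2·(-15/16−5)) = ½·(3 + 79/2 − 95/8) = 245/16, so the B_1-coordinate is (245/16)/(49/2) = 5/8.
[B_1MB_3] = ½·(3·(-15/16−4) + 3·(4−(-4)) + 2·(-4−(-15/16))) = ½·(-237/16 + 24 − 49/8) = 49/32, so the B_2-coordinate is 1/16.
[B_1B_2M] = ½·(3·(5−(-15/16)) + 8·(-15/16−(-4)) + 3·(-4−5)) = ½·(285/16 + 49/2 − 27) = 245/32, so the B_3-coordinate is 5/16.
Check: 5/8 + 1/16 + 5/16 = 1.

(5/8, 1/16, 5/16)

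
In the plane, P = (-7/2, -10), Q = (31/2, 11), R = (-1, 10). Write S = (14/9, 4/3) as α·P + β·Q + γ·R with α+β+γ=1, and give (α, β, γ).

Signed area of the reference triangle: [PQR] = ½·((-7/2)·(11−10) + (31/2)·(10−(-10)) + (-1)·(-10−11)) = ½·(-7/2 + 310 + 21) = 655/4.
[SQR] = ½·((14/9)·(11−10) + (31/2)·(10−(4/3)) + (-1)·(4/3−11)) = ½·(14/9 + 403/3 + 29/3) = 655/9, so the P-coordinate is (655/9)/(655/4) = 4/9.
[PSR] = ½·((-7/2)·(4/3−10) + (14/9)·(10−(-10)) + (-1)·(-10−(4/3))) = ½·(91/3 + 280/9 + 34/3) = 655/18, so the Q-coordinate is 2/9.
[PQS] = ½·((-7/2)·(11−(4/3)) + (31/2)·(4/3−(-10)) + (14/9)·(-10−11)) = ½·(-203/6 + 527/3 − 98/3) = 655/12, so the R-coordinate is 1/3.

(4/9, 2/9, 1/3)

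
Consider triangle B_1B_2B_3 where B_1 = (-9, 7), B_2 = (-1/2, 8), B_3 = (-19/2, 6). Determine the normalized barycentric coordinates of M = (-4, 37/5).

(1/5, 3/5, 1/5)

Signed area of the reference triangle: [B_1B_2B_3] = ½·((-9)·(8−6) + (-1/2)·(6−7) + (-19/2)·(7−8)) = ½·(-18 + 1/2 + 19/2) = -4.
[MB_2B_3] = ½·((-4)·(8−6) + (-1/2)·(6−(37/5)) + (-19/2)·(37/5−8)) = ½·(-8 + 7/10 + 57/10) = -4/5, so the B_1-coordinate is (-4/5)/(-4) = 1/5.
[B_1MB_3] = ½·((-9)·(37/5−6) + (-4)·(6−7) + (-19/2)·(7−(37/5))) = ½·(-63/5 + 4 + 19/5) = -12/5, so the B_2-coordinate is 3/5.
[B_1B_2M] = ½·((-9)·(8−(37/5)) + (-1/2)·(37/5−7) + (-4)·(7−8)) = ½·(-27/5 − 1/5 + 4) = -4/5, so the B_3-coordinate is 1/5.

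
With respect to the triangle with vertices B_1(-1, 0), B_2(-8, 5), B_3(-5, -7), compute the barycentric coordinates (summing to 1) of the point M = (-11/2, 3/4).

Signed area of the reference triangle: [B_1B_2B_3] = ½·((-1)·(5−(-7)) + (-8)·(-7−0) + (-5)·(0−5)) = ½·(-12 + 56 + 25) = 69/2.
[MB_2B_3] = ½·((-11/2)·(5−(-7)) + (-8)·(-7−(3/4)) + (-5)·(3/4−5)) = ½·(-66 + 62 + 85/4) = 69/8, so the B_1-coordinate is (69/8)/(69/2) = 1/4.
[B_1MB_3] = ½·((-1)·(3/4−(-7)) + (-11/2)·(-7−0) + (-5)·(0−(3/4))) = ½·(-31/4 + 77/2 + 15/4) = 69/4, so the B_2-coordinate is 1/2.
[B_1B_2M] = ½·((-1)·(5−(3/4)) + (-8)·(3/4−0) + (-11/2)·(0−5)) = ½·(-17/4 − 6 + 55/2) = 69/8, so the B_3-coordinate is 1/4.
Check: 1/4 + 1/2 + 1/4 = 1.

(1/4, 1/2, 1/4)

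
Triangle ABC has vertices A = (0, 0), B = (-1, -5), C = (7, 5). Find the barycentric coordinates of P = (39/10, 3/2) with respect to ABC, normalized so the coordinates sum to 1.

Signed area of the reference triangle: [ABC] = ½·(0·(-5−5) + (-1)·(5−0) + 7·(0−(-5))) = ½·(0 − 5 + 35) = 15.
[PBC] = ½·((39/10)·(-5−5) + (-1)·(5−(3/2)) + 7·(3/2−(-5))) = ½·(-39 − 7/2 + 91/2) = 3/2, so the A-coordinate is (3/2)/15 = 1/10.
[APC] = ½·(0·(3/2−5) + (39/10)·(5−0) + 7·(0−(3/2))) = ½·(0 + 39/2 − 21/2) = 9/2, so the B-coordinate is 3/10.
[ABP] = ½·(0·(-5−(3/2)) + (-1)·(3/2−0) + (39/10)·(0−(-5))) = ½·(0 − 3/2 + 39/2) = 9, so the C-coordinate is 3/5.
Check: 1/10 + 3/10 + 3/5 = 1.

(1/10, 3/10, 3/5)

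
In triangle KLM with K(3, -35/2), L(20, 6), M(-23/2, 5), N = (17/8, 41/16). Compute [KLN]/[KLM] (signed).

1/2

[KLM] = ½·(3·(6−5) + 20·(5−(-35/2)) + (-23/2)·(-35/2−6)) = ½·(3 + 450 + 1081/4) = 2893/8.
[KLN] = ½·(3·(6−(41/16)) + 20·(41/16−(-35/2)) + (17/8)·(-35/2−6)) = ½·(165/16 + 1605/4 − 799/16) = 2893/16, so the ratio is (2893/16)/(2893/8) = 1/2.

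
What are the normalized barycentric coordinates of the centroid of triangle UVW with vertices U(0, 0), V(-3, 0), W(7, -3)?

(1/3, 1/3, 1/3)

The centroid is the average of the vertices, so each weight is 1/3.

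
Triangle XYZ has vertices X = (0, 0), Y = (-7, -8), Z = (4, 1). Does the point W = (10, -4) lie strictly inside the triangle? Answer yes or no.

no

Barycentric coordinates of W: (-109/25, 26/25, 108/25).
The three coordinates are negative, positive, positive; a point is interior exactly when all three are positive.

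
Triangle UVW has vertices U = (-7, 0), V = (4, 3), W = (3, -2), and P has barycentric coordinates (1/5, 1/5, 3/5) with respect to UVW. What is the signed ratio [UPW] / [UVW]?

1/5

The signed ratio [UPW]/[UVW] equals the barycentric coordinate of P at vertex V, which is 1/5.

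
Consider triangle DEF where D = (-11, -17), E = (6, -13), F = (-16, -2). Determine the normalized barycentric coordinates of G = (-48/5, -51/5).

(2/5, 1/5, 2/5)

Signed area of the reference triangle: [DEF] = ½·((-11)·(-13−(-2)) + 6·(-2−(-17)) + (-16)·(-17−(-13))) = ½·(121 + 90 + 64) = 275/2.
[GEF] = ½·((-48/5)·(-13−(-2)) + 6·(-2−(-51/5)) + (-16)·(-51/5−(-13))) = ½·(528/5 + 246/5 − 224/5) = 55, so the D-coordinate is 55/(275/2) = 2/5.
[DGF] = ½·((-11)·(-51/5−(-2)) + (-48/5)·(-2−(-17)) + (-16)·(-17−(-51/5))) = ½·(451/5 − 144 + 544/5) = 55/2, so the E-coordinate is 1/5.
[DEG] = ½·((-11)·(-13−(-51/5)) + 6·(-51/5−(-17)) + (-48/5)·(-17−(-13))) = ½·(154/5 + 204/5 + 192/5) = 55, so the F-coordinate is 2/5.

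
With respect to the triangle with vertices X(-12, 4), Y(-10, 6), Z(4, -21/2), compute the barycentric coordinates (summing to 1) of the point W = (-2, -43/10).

(1/5, 1/5, 3/5)

Signed area of the reference triangle: [XYZ] = ½·((-12)·(6−(-21/2)) + (-10)·(-21/2−4) + 4·(4−6)) = ½·(-198 + 145 − 8) = -61/2.
[WYZ] = ½·((-2)·(6−(-21/2)) + (-10)·(-21/2−(-43/10)) + 4·(-43/10−6)) = ½·(-33 + 62 − 206/5) = -61/10, so the X-coordinate is (-61/10)/(-61/2) = 1/5.
[XWZ] = ½·((-12)·(-43/10−(-21/2)) + (-2)·(-21/2−4) + 4·(4−(-43/10))) = ½·(-372/5 + 29 + 166/5) = -61/10, so the Y-coordinate is 1/5.
[XYW] = ½·((-12)·(6−(-43/10)) + (-10)·(-43/10−4) + (-2)·(4−6)) = ½·(-618/5 + 83 + 4) = -183/10, so the Z-coordinate is 3/5.
Check: 1/5 + 1/5 + 3/5 = 1.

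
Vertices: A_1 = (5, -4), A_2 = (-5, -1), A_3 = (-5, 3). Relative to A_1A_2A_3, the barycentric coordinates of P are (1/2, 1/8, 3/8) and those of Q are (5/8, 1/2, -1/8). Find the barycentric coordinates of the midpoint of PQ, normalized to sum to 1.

(9/16, 5/16, 1/8)

Since both coordinate triples sum to 1, the midpoint's barycentrics are the componentwise average.
(1/2+5/8)/2 = 9/16; similarly 5/16 and 1/8.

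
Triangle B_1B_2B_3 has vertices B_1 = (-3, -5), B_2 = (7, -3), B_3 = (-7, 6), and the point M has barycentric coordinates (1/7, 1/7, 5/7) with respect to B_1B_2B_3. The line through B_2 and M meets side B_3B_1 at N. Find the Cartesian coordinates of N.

(-19/3, 25/6)

Line B_2M meets B_3B_1 where the B_2-coordinate vanishes; zeroing M's B_2-weight and renormalizing leaves B_3, B_1-weights 5/7 : 1/7 → (5/6, 1/6).
So N = (5/6)·B_3 + (1/6)·B_1 = (-19/3, 25/6).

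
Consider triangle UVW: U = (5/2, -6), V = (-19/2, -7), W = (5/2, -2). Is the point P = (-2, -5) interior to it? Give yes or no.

Barycentric coordinates of P: (9/32, 3/8, 11/32).
The three coordinates are positive, positive, positive; a point is interior exactly when all three are positive.

yes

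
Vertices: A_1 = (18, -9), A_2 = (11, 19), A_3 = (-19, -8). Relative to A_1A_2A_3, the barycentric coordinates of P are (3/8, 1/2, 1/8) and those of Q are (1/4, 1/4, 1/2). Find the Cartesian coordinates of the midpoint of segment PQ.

(61/16, 29/16)

Barycentric coordinates of the midpoint are the average: (5/16, 3/8, 5/16).
Converting: (5/16)·A_1 + (3/8)·A_2 + (5/16)·A_3 = (61/16, 29/16).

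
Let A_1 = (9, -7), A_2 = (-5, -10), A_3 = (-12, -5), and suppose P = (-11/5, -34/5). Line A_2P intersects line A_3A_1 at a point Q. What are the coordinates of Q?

Barycentric coordinates of P with respect to A_1A_2A_3: (2/5, 1/5, 2/5).
On side A_3A_1 the A_2-coordinate is zero; dropping P's A_2-weight 1/5 and renormalizing the remaining 2/5 : 2/5 gives weights 1/2, 1/2 on A_3, A_1.
Q = (1/2)·(-12, -5) + (1/2)·(9, -7) = (-3/2, -6).

(-3/2, -6)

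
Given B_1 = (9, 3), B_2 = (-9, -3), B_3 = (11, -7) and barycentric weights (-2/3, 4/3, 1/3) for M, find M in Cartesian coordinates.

(-43/3, -25/3)

M = (-2/3)·B_1 + (4/3)·B_2 + (1/3)·B_3.
x-coordinate: (-2/3)·9 + (4/3)·(-9) + (1/3)·11 = -43/3.
y-coordinate: (-2/3)·3 + (4/3)·(-3) + (1/3)·(-7) = -25/3.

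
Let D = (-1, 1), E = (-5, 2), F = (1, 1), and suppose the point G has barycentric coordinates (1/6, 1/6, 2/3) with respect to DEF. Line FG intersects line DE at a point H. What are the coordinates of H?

Line FG meets DE where the F-coordinate vanishes; zeroing G's F-weight and renormalizing leaves D, E-weights 1/6 : 1/6 → (1/2, 1/2).
So H = (1/2)·D + (1/2)·E = (-3, 3/2).

(-3, 3/2)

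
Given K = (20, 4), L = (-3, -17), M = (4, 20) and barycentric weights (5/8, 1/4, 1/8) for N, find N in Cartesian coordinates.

N = (5/8)·K + (1/4)·L + (1/8)·M.
x-coordinate: (5/8)·20 + (1/4)·(-3) + (1/8)·4 = 49/4.
y-coordinate: (5/8)·4 + (1/4)·(-17) + (1/8)·20 = 3/4.

(49/4, 3/4)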